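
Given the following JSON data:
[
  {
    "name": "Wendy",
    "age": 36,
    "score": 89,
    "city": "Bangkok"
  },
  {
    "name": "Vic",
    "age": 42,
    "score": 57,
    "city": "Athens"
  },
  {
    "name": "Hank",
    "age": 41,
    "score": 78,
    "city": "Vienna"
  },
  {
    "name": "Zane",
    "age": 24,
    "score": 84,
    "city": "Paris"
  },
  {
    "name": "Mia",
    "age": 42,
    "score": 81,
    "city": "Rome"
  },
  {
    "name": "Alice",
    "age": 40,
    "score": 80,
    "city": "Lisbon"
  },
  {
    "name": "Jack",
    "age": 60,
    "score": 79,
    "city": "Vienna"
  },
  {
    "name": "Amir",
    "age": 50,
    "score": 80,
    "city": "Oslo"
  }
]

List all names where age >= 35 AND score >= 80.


Checking both conditions:
  Wendy (age=36, score=89) -> YES
  Vic (age=42, score=57) -> no
  Hank (age=41, score=78) -> no
  Zane (age=24, score=84) -> no
  Mia (age=42, score=81) -> YES
  Alice (age=40, score=80) -> YES
  Jack (age=60, score=79) -> no
  Amir (age=50, score=80) -> YES


ANSWER: Wendy, Mia, Alice, Amir


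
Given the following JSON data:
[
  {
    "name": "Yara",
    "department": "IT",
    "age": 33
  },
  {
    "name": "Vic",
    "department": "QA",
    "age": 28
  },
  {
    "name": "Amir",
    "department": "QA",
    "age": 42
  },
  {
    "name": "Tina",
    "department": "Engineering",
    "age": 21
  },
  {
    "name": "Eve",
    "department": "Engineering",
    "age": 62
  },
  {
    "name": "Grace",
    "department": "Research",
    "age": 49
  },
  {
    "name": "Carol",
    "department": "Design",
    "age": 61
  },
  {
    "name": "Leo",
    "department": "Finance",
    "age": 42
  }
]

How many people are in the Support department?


Scanning records for department = Support
  No matches found
Count: 0

ANSWER: 0


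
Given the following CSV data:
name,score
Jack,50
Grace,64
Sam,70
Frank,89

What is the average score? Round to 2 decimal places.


Scores: 50, 64, 70, 89
Sum = 273
Count = 4
Average = 273 / 4 = 68.25

ANSWER: 68.25


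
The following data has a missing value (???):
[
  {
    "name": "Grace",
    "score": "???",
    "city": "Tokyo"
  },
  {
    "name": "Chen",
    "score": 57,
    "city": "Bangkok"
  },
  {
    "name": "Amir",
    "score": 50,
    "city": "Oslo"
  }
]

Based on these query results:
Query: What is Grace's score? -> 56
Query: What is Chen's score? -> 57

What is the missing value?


The missing value is Grace's score
From query: Grace's score = 56

ANSWER: 56


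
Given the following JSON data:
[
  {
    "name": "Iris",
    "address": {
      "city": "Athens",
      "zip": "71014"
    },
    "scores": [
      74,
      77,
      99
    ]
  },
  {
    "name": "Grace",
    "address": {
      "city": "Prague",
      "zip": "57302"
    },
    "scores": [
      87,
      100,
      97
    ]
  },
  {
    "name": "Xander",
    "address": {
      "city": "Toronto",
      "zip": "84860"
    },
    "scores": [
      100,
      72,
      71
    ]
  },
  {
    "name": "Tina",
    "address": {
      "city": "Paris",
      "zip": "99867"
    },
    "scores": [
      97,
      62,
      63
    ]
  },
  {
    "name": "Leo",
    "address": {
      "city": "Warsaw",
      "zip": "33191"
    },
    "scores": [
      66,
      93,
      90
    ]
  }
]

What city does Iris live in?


Path: records[0].address.city
Value: Athens

ANSWER: Athens


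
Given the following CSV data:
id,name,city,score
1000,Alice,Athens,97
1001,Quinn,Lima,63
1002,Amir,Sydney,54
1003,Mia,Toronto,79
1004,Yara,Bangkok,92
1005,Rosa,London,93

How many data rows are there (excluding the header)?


Counting rows (excluding header):
Header: id,name,city,score
Data rows: 6

ANSWER: 6


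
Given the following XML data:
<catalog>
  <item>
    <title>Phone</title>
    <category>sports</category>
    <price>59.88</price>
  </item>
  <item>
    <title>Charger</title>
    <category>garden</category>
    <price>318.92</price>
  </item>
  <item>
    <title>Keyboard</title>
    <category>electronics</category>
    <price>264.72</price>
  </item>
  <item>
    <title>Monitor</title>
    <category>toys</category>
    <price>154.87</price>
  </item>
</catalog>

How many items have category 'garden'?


Scanning <item> elements for <category>garden</category>:
  Item 2: Charger -> MATCH
Count: 1

ANSWER: 1


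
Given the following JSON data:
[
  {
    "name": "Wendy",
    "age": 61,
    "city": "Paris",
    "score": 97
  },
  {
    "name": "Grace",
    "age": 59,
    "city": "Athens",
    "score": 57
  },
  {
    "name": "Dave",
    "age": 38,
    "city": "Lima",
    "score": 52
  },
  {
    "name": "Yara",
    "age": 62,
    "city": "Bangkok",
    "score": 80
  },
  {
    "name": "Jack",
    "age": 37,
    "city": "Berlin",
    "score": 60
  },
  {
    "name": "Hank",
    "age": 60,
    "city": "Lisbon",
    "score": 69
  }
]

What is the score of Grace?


Looking up record where name = Grace
Record index: 1
Field 'score' = 57

ANSWER: 57


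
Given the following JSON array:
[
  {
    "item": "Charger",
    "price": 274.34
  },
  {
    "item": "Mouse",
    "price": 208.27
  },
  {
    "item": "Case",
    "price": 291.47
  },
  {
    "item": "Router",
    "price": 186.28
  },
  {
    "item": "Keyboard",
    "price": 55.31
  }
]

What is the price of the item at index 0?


Array index 0 -> Charger
price = 274.34

ANSWER: 274.34


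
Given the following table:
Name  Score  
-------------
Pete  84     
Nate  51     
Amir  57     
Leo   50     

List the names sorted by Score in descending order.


Sorting by Score (descending):
  Pete: 84
  Amir: 57
  Nate: 51
  Leo: 50


ANSWER: Pete, Amir, Nate, Leo


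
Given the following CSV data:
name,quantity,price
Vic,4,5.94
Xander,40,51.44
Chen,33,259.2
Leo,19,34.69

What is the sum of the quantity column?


Values in 'quantity' column:
  Row 1: 4
  Row 2: 40
  Row 3: 33
  Row 4: 19
Sum = 4 + 40 + 33 + 19 = 96

ANSWER: 96


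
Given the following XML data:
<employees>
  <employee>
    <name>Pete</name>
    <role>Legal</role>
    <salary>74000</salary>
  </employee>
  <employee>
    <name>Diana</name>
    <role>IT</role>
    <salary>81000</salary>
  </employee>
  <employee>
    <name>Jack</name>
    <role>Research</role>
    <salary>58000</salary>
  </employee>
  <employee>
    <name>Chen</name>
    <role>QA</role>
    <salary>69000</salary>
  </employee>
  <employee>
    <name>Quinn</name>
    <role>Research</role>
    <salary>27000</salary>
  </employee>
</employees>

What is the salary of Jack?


Searching for <employee> with <name>Jack</name>
Found at position 3
<salary>58000</salary>

ANSWER: 58000


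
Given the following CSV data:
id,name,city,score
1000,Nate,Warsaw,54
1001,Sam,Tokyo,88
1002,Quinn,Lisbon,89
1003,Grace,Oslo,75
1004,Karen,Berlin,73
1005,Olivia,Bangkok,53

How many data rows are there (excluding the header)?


Counting rows (excluding header):
Header: id,name,city,score
Data rows: 6

ANSWER: 6


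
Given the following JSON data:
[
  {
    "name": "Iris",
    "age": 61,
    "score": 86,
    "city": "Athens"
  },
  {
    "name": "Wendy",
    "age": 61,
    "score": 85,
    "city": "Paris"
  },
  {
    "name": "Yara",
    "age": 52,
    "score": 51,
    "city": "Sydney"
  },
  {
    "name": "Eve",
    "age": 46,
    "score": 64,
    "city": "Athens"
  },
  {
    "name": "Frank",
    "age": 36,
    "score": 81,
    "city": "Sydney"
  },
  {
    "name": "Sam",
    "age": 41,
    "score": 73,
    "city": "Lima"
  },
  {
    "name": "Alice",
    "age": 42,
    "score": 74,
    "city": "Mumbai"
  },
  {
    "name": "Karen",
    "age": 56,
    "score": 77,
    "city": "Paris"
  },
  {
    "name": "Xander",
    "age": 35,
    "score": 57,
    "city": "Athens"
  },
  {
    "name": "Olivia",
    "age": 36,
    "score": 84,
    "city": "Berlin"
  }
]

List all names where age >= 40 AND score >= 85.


Checking both conditions:
  Iris (age=61, score=86) -> YES
  Wendy (age=61, score=85) -> YES
  Yara (age=52, score=51) -> no
  Eve (age=46, score=64) -> no
  Frank (age=36, score=81) -> no
  Sam (age=41, score=73) -> no
  Alice (age=42, score=74) -> no
  Karen (age=56, score=77) -> no
  Xander (age=35, score=57) -> no
  Olivia (age=36, score=84) -> no


ANSWER: Iris, Wendy


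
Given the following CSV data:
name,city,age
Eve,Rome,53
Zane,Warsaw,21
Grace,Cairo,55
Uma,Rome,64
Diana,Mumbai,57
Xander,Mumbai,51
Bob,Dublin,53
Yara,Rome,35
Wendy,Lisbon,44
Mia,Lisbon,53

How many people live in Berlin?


Scanning city column for 'Berlin':
Total matches: 0

ANSWER: 0


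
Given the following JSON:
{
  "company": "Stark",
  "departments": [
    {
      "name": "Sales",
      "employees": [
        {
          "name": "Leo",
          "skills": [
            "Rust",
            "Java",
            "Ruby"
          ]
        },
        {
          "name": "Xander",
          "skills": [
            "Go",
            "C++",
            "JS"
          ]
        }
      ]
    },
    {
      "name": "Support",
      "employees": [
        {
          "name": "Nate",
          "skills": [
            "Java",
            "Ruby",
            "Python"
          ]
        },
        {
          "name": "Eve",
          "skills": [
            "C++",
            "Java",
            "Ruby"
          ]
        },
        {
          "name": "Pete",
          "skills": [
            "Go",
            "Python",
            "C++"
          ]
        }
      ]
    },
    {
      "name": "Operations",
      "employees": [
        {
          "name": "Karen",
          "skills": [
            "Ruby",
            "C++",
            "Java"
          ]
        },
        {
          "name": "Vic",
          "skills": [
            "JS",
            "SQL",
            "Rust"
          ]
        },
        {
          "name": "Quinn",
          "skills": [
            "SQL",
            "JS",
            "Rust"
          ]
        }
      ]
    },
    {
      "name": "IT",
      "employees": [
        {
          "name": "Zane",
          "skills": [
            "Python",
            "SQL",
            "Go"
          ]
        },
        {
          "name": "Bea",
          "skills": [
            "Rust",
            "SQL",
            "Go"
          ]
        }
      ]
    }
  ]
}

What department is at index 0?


Path: departments[0].name
Value: Sales

ANSWER: Sales


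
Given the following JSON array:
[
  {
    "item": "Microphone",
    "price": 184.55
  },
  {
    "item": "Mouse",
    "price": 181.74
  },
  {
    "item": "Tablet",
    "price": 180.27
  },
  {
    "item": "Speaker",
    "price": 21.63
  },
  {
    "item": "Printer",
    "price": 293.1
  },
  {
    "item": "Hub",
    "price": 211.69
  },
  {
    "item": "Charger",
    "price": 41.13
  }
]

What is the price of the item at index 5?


Array index 5 -> Hub
price = 211.69

ANSWER: 211.69


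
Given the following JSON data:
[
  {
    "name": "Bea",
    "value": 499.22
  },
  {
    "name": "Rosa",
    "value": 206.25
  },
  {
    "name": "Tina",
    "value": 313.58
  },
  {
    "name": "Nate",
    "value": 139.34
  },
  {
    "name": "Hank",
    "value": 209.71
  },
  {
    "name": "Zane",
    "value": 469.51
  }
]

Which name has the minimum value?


Comparing values:
  Bea: 499.22
  Rosa: 206.25
  Tina: 313.58
  Nate: 139.34
  Hank: 209.71
  Zane: 469.51
Minimum: Nate (139.34)

ANSWER: Nate


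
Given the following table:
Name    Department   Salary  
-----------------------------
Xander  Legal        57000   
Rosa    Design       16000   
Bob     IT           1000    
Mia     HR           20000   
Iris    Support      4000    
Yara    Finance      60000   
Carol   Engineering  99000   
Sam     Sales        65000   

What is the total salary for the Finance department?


Finance department members:
  Yara: 60000
Total = 60000 = 60000

ANSWER: 60000


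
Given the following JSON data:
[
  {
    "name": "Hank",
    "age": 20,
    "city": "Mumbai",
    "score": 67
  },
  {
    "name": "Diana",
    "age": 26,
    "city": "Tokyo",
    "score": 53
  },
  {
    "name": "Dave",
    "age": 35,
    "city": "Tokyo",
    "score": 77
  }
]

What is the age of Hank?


Looking up record where name = Hank
Record index: 0
Field 'age' = 20

ANSWER: 20


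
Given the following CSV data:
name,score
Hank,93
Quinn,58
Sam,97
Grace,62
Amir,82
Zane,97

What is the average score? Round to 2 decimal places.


Scores: 93, 58, 97, 62, 82, 97
Sum = 489
Count = 6
Average = 489 / 6 = 81.50

ANSWER: 81.50


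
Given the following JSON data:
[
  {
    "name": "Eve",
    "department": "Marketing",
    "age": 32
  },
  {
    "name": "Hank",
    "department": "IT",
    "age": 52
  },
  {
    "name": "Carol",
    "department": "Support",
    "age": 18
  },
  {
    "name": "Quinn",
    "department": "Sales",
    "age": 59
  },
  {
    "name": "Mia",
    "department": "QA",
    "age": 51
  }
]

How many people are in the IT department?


Scanning records for department = IT
  Record 1: Hank
Count: 1

ANSWER: 1


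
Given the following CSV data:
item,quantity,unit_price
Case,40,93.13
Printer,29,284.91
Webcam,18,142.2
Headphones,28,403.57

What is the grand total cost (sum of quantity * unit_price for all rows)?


Computing row totals:
  Case: 40 * 93.13 = 3725.2
  Printer: 29 * 284.91 = 8262.39
  Webcam: 18 * 142.2 = 2559.6
  Headphones: 28 * 403.57 = 11299.96
Grand total = 3725.2 + 8262.39 + 2559.6 + 11299.96 = 25847.15

ANSWER: 25847.15


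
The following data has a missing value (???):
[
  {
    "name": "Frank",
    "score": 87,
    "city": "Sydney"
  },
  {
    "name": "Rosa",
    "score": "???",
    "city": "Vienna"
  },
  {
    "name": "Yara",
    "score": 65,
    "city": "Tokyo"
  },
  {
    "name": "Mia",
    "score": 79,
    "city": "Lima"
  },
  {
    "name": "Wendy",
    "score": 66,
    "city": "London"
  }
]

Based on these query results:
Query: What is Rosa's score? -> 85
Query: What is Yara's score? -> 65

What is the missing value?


The missing value is Rosa's score
From query: Rosa's score = 85

ANSWER: 85


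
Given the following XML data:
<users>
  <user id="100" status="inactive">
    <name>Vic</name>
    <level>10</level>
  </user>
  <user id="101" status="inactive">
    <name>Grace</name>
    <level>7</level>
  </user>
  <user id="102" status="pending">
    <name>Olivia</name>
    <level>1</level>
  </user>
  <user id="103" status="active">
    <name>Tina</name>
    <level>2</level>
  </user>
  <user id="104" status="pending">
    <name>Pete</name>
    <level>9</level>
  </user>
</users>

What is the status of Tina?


Finding user with name = Tina
user id="103" status="active"

ANSWER: active


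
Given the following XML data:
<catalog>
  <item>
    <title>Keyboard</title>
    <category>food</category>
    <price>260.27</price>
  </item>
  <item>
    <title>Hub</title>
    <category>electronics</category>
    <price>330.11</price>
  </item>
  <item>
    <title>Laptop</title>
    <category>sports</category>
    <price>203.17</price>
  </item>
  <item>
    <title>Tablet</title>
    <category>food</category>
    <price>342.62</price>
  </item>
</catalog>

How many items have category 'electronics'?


Scanning <item> elements for <category>electronics</category>:
  Item 2: Hub -> MATCH
Count: 1

ANSWER: 1


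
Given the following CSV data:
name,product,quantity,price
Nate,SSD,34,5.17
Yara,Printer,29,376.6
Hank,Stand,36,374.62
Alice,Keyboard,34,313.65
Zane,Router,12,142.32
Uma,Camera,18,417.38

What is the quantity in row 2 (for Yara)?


Row 2: Yara
Column 'quantity' = 29

ANSWER: 29


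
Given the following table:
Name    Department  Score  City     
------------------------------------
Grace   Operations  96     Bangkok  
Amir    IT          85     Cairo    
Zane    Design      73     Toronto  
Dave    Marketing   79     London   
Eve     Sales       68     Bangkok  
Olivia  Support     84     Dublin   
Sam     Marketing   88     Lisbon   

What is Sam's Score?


Row 7: Sam
Score = 88

ANSWER: 88


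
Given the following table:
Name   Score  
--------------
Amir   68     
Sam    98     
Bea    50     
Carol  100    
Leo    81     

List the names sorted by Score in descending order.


Sorting by Score (descending):
  Carol: 100
  Sam: 98
  Leo: 81
  Amir: 68
  Bea: 50


ANSWER: Carol, Sam, Leo, Amir, Bea


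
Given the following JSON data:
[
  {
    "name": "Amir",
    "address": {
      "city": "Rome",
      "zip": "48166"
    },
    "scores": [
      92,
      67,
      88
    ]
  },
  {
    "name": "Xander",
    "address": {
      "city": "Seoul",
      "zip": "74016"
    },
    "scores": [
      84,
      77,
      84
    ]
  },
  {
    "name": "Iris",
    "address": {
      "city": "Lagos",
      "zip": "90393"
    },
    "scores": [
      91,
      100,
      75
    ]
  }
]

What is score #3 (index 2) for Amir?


Path: records[0].scores[2]
Value: 88

ANSWER: 88


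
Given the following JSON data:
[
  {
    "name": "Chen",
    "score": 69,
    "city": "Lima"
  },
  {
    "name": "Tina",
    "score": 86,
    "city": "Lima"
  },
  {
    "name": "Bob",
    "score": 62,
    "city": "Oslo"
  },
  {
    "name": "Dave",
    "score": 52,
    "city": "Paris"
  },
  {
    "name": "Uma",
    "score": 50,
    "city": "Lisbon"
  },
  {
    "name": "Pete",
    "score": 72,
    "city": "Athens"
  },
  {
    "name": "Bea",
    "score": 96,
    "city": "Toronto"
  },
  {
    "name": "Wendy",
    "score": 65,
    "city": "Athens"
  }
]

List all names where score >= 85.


Filtering records where score >= 85:
  Chen (score=69) -> no
  Tina (score=86) -> YES
  Bob (score=62) -> no
  Dave (score=52) -> no
  Uma (score=50) -> no
  Pete (score=72) -> no
  Bea (score=96) -> YES
  Wendy (score=65) -> no


ANSWER: Tina, Bea


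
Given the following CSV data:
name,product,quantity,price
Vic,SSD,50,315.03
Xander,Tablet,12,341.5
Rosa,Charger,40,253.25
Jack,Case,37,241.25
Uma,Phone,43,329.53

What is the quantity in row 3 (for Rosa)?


Row 3: Rosa
Column 'quantity' = 40

ANSWER: 40


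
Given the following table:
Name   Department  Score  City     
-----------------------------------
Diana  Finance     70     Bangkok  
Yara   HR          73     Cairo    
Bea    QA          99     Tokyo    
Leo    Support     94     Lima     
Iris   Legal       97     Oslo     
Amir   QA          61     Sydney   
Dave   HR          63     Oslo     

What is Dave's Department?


Row 7: Dave
Department = HR

ANSWER: HR


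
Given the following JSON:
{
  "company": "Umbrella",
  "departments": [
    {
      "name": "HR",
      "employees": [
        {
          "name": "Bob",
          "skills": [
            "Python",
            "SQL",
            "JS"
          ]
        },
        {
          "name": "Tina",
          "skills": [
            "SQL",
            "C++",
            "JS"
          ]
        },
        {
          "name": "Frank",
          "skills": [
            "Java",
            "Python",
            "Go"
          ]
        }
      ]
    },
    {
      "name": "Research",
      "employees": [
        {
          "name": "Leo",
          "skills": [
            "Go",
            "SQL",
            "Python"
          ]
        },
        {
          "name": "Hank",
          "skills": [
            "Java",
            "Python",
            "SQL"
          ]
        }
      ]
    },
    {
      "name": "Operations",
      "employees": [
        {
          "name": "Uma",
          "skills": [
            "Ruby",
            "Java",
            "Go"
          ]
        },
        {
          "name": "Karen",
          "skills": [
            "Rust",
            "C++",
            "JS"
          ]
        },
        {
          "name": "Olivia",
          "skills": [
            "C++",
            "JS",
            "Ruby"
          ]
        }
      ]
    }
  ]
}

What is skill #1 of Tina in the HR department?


Path: departments[0].employees[1].skills[0]
Value: SQL

ANSWER: SQL


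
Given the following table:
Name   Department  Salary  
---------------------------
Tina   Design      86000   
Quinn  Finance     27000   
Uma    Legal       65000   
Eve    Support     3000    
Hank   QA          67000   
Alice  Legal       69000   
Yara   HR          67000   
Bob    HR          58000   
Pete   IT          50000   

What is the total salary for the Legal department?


Legal department members:
  Uma: 65000
  Alice: 69000
Total = 65000 + 69000 = 134000

ANSWER: 134000


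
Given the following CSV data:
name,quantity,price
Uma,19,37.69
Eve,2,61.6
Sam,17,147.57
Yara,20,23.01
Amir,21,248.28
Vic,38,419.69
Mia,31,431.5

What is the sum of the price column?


Values in 'price' column:
  Row 1: 37.69
  Row 2: 61.6
  Row 3: 147.57
  Row 4: 23.01
  Row 5: 248.28
  Row 6: 419.69
  Row 7: 431.5
Sum = 37.69 + 61.6 + 147.57 + 23.01 + 248.28 + 419.69 + 431.5 = 1369.34

ANSWER: 1369.34


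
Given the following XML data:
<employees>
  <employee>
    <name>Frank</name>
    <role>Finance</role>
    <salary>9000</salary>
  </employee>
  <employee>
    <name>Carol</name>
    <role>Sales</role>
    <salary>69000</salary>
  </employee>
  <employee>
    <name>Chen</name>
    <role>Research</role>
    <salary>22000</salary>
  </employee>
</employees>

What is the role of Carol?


Searching for <employee> with <name>Carol</name>
Found at position 2
<role>Sales</role>

ANSWER: Sales


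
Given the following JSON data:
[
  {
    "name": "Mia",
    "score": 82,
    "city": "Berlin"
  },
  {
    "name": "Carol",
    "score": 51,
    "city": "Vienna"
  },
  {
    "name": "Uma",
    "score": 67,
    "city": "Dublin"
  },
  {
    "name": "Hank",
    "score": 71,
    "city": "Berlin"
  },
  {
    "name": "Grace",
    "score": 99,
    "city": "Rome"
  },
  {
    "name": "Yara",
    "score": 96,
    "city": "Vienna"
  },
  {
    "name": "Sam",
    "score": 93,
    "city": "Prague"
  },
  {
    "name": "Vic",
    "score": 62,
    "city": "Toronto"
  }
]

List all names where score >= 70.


Filtering records where score >= 70:
  Mia (score=82) -> YES
  Carol (score=51) -> no
  Uma (score=67) -> no
  Hank (score=71) -> YES
  Grace (score=99) -> YES
  Yara (score=96) -> YES
  Sam (score=93) -> YES
  Vic (score=62) -> no


ANSWER: Mia, Hank, Grace, Yara, Sam


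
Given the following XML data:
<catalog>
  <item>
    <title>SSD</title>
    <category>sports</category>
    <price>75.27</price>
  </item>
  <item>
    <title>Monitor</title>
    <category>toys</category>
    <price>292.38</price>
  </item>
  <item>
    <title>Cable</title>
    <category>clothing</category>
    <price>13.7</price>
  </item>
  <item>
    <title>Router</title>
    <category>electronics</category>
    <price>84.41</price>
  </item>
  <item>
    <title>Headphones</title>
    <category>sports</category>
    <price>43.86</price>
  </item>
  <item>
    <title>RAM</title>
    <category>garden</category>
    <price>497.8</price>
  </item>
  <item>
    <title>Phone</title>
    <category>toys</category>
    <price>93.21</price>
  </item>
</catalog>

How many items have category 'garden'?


Scanning <item> elements for <category>garden</category>:
  Item 6: RAM -> MATCH
Count: 1

ANSWER: 1


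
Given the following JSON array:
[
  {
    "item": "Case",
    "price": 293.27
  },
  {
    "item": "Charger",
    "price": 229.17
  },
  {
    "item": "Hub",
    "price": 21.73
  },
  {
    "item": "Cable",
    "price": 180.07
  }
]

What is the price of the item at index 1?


Array index 1 -> Charger
price = 229.17

ANSWER: 229.17


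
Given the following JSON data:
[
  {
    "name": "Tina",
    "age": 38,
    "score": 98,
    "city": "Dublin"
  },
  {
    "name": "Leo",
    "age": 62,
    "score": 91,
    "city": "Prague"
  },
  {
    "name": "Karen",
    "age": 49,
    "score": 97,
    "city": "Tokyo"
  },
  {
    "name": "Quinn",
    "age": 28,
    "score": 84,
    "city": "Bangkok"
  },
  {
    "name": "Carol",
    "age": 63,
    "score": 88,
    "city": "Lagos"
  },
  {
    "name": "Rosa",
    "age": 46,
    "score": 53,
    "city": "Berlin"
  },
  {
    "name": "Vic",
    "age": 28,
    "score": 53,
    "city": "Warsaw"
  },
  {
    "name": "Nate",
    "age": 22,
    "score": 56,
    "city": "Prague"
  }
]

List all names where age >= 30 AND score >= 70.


Checking both conditions:
  Tina (age=38, score=98) -> YES
  Leo (age=62, score=91) -> YES
  Karen (age=49, score=97) -> YES
  Quinn (age=28, score=84) -> no
  Carol (age=63, score=88) -> YES
  Rosa (age=46, score=53) -> no
  Vic (age=28, score=53) -> no
  Nate (age=22, score=56) -> no


ANSWER: Tina, Leo, Karen, Carol


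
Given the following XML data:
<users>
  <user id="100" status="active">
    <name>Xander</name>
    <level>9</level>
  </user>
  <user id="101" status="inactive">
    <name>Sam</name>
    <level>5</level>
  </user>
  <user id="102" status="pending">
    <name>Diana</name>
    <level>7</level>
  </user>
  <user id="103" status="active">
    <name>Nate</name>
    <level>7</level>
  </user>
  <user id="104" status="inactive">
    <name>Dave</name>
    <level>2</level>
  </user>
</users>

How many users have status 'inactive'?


Counting users with status='inactive':
  Sam (id=101) -> MATCH
  Dave (id=104) -> MATCH
Count: 2

ANSWER: 2


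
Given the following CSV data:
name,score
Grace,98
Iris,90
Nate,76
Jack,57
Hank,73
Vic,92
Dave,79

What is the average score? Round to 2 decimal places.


Scores: 98, 90, 76, 57, 73, 92, 79
Sum = 565
Count = 7
Average = 565 / 7 = 80.71

ANSWER: 80.71


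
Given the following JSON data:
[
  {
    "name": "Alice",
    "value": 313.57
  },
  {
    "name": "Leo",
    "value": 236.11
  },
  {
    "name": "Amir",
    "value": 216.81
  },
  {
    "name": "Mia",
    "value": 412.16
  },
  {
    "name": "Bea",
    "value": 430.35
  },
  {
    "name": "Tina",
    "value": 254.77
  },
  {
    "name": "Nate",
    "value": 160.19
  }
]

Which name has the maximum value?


Comparing values:
  Alice: 313.57
  Leo: 236.11
  Amir: 216.81
  Mia: 412.16
  Bea: 430.35
  Tina: 254.77
  Nate: 160.19
Maximum: Bea (430.35)

ANSWER: Bea


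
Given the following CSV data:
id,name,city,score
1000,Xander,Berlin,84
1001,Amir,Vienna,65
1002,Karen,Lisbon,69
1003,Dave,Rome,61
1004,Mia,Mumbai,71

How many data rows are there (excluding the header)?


Counting rows (excluding header):
Header: id,name,city,score
Data rows: 5

ANSWER: 5


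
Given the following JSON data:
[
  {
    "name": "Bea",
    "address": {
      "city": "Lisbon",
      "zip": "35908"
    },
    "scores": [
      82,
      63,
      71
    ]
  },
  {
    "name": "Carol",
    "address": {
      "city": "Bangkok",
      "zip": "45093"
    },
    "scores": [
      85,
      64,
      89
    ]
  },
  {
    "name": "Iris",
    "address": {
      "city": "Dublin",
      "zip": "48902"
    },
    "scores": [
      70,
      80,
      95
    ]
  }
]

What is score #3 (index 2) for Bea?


Path: records[0].scores[2]
Value: 71

ANSWER: 71


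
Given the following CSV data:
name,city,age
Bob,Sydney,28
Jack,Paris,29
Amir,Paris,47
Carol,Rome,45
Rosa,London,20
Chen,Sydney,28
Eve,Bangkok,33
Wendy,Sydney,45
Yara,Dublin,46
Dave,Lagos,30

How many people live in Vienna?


Scanning city column for 'Vienna':
Total matches: 0

ANSWER: 0


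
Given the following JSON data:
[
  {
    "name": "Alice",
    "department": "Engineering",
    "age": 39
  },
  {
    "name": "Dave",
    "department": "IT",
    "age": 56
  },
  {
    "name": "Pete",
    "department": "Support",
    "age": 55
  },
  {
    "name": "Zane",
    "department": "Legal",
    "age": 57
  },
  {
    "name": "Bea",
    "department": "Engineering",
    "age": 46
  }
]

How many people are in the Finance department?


Scanning records for department = Finance
  No matches found
Count: 0

ANSWER: 0


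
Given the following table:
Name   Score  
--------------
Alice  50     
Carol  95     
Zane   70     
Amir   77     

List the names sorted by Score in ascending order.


Sorting by Score (ascending):
  Alice: 50
  Zane: 70
  Amir: 77
  Carol: 95


ANSWER: Alice, Zane, Amir, Carol


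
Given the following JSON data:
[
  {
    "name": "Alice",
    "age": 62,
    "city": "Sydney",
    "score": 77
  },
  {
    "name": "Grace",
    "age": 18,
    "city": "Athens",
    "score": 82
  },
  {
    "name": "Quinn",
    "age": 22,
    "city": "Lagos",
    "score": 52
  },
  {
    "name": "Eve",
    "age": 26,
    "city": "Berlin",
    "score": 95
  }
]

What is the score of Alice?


Looking up record where name = Alice
Record index: 0
Field 'score' = 77

ANSWER: 77


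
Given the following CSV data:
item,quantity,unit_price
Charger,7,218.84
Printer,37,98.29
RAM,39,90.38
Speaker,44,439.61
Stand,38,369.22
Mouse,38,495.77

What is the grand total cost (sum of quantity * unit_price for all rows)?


Computing row totals:
  Charger: 7 * 218.84 = 1531.88
  Printer: 37 * 98.29 = 3636.73
  RAM: 39 * 90.38 = 3524.82
  Speaker: 44 * 439.61 = 19342.84
  Stand: 38 * 369.22 = 14030.36
  Mouse: 38 * 495.77 = 18839.26
Grand total = 1531.88 + 3636.73 + 3524.82 + 19342.84 + 14030.36 + 18839.26 = 60905.89

ANSWER: 60905.89


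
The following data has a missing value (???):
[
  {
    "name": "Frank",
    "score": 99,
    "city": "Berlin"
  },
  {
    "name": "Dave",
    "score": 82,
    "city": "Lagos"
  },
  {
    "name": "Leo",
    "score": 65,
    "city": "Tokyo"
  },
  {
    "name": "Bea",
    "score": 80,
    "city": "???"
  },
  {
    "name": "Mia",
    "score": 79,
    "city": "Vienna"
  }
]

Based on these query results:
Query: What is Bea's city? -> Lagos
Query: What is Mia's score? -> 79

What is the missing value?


The missing value is Bea's city
From query: Bea's city = Lagos

ANSWER: Lagos


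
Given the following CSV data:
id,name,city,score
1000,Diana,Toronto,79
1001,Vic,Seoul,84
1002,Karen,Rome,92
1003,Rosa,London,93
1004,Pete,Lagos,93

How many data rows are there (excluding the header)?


Counting rows (excluding header):
Header: id,name,city,score
Data rows: 5

ANSWER: 5


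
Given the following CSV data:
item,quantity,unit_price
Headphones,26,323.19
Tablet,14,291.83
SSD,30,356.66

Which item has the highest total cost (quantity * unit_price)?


Computing row totals:
  Headphones: 8402.94
  Tablet: 4085.62
  SSD: 10699.8
Maximum: SSD (10699.8)

ANSWER: SSD


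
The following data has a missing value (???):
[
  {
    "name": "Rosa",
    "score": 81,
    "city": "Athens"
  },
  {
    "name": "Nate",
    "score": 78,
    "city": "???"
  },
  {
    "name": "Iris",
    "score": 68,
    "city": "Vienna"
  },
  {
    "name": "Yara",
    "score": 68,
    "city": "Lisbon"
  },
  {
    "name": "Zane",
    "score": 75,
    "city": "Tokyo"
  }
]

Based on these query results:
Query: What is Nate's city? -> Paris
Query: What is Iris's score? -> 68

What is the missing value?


The missing value is Nate's city
From query: Nate's city = Paris

ANSWER: Paris


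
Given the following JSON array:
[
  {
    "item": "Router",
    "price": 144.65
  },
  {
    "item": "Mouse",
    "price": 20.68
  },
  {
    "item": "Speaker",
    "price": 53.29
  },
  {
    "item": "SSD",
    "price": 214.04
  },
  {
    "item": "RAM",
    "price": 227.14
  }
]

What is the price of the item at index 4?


Array index 4 -> RAM
price = 227.14

ANSWER: 227.14


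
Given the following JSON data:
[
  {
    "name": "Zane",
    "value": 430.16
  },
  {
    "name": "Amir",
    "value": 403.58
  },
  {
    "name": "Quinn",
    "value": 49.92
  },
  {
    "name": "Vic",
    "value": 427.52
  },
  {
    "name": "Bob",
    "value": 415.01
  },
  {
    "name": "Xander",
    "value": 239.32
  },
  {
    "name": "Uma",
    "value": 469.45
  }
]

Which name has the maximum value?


Comparing values:
  Zane: 430.16
  Amir: 403.58
  Quinn: 49.92
  Vic: 427.52
  Bob: 415.01
  Xander: 239.32
  Uma: 469.45
Maximum: Uma (469.45)

ANSWER: Uma


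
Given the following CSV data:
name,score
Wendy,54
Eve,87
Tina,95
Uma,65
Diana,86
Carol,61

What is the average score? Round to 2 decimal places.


Scores: 54, 87, 95, 65, 86, 61
Sum = 448
Count = 6
Average = 448 / 6 = 74.67

ANSWER: 74.67


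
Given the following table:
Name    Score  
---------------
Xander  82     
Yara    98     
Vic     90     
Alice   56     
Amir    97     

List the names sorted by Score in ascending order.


Sorting by Score (ascending):
  Alice: 56
  Xander: 82
  Vic: 90
  Amir: 97
  Yara: 98


ANSWER: Alice, Xander, Vic, Amir, Yara


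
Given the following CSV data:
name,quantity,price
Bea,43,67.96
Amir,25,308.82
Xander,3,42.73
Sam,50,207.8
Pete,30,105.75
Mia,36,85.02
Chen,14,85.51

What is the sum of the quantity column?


Values in 'quantity' column:
  Row 1: 43
  Row 2: 25
  Row 3: 3
  Row 4: 50
  Row 5: 30
  Row 6: 36
  Row 7: 14
Sum = 43 + 25 + 3 + 50 + 30 + 36 + 14 = 201

ANSWER: 201


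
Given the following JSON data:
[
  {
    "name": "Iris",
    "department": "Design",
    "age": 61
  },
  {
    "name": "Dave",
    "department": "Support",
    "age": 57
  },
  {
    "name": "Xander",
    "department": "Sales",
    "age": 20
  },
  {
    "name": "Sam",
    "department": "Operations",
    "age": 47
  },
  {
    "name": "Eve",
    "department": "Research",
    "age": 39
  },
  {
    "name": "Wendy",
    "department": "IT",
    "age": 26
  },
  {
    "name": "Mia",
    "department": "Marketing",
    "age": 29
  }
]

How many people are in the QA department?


Scanning records for department = QA
  No matches found
Count: 0

ANSWER: 0


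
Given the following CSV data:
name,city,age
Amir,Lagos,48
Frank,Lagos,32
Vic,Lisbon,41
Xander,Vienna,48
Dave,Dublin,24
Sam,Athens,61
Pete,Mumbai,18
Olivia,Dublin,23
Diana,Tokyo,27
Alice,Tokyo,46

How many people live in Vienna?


Scanning city column for 'Vienna':
  Row 4: Xander -> MATCH
Total matches: 1

ANSWER: 1


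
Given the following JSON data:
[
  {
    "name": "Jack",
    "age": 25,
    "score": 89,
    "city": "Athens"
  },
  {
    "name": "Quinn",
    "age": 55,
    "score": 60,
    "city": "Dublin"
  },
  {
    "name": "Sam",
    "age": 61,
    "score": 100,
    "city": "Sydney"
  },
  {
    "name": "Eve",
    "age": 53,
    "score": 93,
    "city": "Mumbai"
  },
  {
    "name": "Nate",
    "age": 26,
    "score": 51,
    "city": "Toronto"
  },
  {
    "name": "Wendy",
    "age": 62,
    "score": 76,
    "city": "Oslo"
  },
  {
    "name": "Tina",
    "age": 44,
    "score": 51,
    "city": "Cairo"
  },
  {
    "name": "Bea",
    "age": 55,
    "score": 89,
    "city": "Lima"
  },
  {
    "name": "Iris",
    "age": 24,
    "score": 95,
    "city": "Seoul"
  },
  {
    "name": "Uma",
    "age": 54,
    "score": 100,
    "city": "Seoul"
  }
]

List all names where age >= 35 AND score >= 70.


Checking both conditions:
  Jack (age=25, score=89) -> no
  Quinn (age=55, score=60) -> no
  Sam (age=61, score=100) -> YES
  Eve (age=53, score=93) -> YES
  Nate (age=26, score=51) -> no
  Wendy (age=62, score=76) -> YES
  Tina (age=44, score=51) -> no
  Bea (age=55, score=89) -> YES
  Iris (age=24, score=95) -> no
  Uma (age=54, score=100) -> YES


ANSWER: Sam, Eve, Wendy, Bea, Uma


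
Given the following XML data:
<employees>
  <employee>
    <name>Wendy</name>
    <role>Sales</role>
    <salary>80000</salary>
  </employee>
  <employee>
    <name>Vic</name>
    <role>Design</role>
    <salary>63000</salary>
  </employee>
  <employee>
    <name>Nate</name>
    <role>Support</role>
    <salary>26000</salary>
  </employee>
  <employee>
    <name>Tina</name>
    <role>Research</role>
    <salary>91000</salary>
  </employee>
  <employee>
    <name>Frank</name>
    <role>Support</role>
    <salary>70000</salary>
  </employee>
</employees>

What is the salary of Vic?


Searching for <employee> with <name>Vic</name>
Found at position 2
<salary>63000</salary>

ANSWER: 63000


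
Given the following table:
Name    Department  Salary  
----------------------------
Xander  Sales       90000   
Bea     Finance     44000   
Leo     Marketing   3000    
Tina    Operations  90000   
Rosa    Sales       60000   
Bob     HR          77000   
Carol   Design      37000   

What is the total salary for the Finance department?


Finance department members:
  Bea: 44000
Total = 44000 = 44000

ANSWER: 44000


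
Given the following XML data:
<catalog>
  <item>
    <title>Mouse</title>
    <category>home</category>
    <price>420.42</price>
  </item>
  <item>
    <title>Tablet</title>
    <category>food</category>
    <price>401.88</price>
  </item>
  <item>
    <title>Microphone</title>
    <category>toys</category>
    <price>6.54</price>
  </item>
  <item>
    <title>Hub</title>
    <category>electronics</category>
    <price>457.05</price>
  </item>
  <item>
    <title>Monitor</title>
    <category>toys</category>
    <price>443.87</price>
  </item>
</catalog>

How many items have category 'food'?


Scanning <item> elements for <category>food</category>:
  Item 2: Tablet -> MATCH
Count: 1

ANSWER: 1


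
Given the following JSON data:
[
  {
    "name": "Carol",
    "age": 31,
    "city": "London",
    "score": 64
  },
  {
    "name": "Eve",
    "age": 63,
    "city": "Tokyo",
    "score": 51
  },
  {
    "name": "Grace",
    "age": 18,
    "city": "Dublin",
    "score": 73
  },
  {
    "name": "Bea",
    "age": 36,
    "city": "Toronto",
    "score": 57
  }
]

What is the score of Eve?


Looking up record where name = Eve
Record index: 1
Field 'score' = 51

ANSWER: 51


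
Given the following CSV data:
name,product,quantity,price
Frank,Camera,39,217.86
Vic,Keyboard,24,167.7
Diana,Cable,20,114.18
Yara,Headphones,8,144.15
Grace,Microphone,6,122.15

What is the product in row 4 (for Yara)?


Row 4: Yara
Column 'product' = Headphones

ANSWER: Headphones


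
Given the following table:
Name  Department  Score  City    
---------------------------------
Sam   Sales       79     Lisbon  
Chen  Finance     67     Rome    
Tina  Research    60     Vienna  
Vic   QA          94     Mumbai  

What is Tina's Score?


Row 3: Tina
Score = 60

ANSWER: 60


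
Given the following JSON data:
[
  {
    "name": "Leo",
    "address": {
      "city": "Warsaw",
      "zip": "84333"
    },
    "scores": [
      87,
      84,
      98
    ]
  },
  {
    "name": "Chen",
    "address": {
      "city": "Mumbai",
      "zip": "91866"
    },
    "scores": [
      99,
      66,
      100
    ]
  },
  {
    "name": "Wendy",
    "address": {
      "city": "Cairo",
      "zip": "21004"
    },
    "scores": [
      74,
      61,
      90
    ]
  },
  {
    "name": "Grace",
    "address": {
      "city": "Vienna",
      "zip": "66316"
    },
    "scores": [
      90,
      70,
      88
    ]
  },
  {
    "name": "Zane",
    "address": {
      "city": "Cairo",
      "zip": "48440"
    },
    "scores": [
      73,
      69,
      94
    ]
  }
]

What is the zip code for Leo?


Path: records[0].address.zip
Value: 84333

ANSWER: 84333


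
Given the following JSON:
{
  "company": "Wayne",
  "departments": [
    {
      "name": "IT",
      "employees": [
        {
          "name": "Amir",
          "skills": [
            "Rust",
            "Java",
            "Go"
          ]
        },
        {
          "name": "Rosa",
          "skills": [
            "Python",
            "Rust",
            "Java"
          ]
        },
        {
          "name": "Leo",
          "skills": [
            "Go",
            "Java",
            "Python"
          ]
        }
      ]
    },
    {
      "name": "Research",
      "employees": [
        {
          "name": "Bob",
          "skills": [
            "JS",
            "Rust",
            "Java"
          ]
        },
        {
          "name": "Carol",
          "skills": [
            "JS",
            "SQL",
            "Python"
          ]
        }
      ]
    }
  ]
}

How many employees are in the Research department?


Path: departments[1].employees
Count: 2

ANSWER: 2


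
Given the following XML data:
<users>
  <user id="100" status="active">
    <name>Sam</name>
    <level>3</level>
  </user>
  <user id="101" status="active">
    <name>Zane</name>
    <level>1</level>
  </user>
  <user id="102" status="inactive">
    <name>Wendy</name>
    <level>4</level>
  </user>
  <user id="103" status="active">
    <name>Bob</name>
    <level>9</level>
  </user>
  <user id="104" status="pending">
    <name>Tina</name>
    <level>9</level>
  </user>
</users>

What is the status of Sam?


Finding user with name = Sam
user id="100" status="active"

ANSWER: active
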